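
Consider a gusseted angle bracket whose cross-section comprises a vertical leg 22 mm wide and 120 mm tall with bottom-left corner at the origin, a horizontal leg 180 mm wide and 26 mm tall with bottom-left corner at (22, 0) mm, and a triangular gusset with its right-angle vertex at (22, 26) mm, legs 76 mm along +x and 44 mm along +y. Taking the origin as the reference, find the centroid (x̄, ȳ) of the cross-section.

vertical leg: A = 22 × 120 = 2640.00, centroid at (11.00, 60.00).
horizontal leg: A = 180 × 26 = 4680.00, centroid at (112.00, 13.00).
gusset: A = ½·76·44 = 1672.00, centroid at (47.33, 40.67).
ΣA = 8992.00 mm²
ΣAx̄ = (2640.00)(11.00) + (4680.00)(112.00) + (1672.00)(47.33) = 632341.33 mm³
ΣAȳ = (2640.00)(60.00) + (4680.00)(13.00) + (1672.00)(40.67) = 287234.67 mm³
x̄ = 632341.33 / 8992.00 = 70.32 mm
ȳ = 287234.67 / 8992.00 = 31.94 mm

x̄ = 70.32 mm, ȳ = 31.94 mm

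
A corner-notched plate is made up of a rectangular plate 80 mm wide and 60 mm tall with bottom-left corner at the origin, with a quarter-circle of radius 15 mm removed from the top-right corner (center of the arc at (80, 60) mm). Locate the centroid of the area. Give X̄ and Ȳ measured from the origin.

plate: A = 80 × 60 = 4800.00, centroid at (40.00, 30.00).
removed quarter-circle: A = −¼π·15² = -176.71, centroid at (73.63, 53.63).
ΣA = 4623.29 mm²
ΣAX̄ = (4800.00)(40.00) + (-176.71)(73.63) = 178987.83 mm³
ΣAȲ = (4800.00)(30.00) + (-176.71)(53.63) = 134522.12 mm³
X̄ = 178987.83 / 4623.29 = 38.71 mm
Ȳ = 134522.12 / 4623.29 = 29.10 mm

X̄ = 38.71 mm, Ȳ = 29.10 mm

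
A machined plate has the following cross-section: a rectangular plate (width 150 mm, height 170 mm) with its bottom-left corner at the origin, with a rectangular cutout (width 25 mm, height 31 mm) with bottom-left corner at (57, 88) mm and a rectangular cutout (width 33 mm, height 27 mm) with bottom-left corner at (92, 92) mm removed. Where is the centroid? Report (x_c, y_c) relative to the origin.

Part | A | x̄ᵢ | ȳᵢ | A·x̄ᵢ | A·ȳᵢ
plate | 25500.00 | 75.00 | 85.00 | 1912500.00 | 2167500.00
hole 1 | -775.00 | 69.50 | 103.50 | -53862.50 | -80212.50
hole 2 | -891.00 | 108.50 | 105.50 | -96673.50 | -94000.50
Σ | 23834.00 |  |  | 1761964.00 | 1993287.00
x_c = 1761964.00 / 23834.00 = 73.93 mm
y_c = 1993287.00 / 23834.00 = 83.63 mm

x_c = 73.93 mm, y_c = 83.63 mm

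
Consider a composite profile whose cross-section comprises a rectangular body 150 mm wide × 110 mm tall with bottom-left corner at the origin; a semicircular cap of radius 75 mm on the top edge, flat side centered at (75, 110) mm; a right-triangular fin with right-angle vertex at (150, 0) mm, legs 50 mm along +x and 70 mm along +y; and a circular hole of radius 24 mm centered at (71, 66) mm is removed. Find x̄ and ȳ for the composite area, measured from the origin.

rectangular body: A = 150 × 110 = 16500.00, centroid at (75.00, 55.00).
semicircular top: A = ½π·75² = 8835.73, centroid at (75.00, 141.83).
triangular fin: A = ½·50·70 = 1750.00, centroid at (166.67, 23.33).
hole: A = −π·24² = -1809.56, centroid at (71.00, 66.00).
ΣA = 25276.17 mm², ΣAx̄ = 2063367.79 mm³, ΣAȳ = 2082082.77 mm³.
x̄ = 2063367.79/25276.17 = 81.63 mm; ȳ = 2082082.77/25276.17 = 82.37 mm.

x̄ = 81.63 mm, ȳ = 82.37 mm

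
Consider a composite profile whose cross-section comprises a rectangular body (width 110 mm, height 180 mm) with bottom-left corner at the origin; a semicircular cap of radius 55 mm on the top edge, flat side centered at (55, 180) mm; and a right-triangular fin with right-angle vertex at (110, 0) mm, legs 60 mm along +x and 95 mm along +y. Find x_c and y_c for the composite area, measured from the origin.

Part | A | x̄ᵢ | ȳᵢ | A·x̄ᵢ | A·ȳᵢ
rectangular body | 19800.00 | 55.00 | 90.00 | 1089000.00 | 1782000.00
semicircular top | 4751.66 | 55.00 | 203.34 | 261341.24 | 966215.27
triangular fin | 2850.00 | 130.00 | 31.67 | 370500.00 | 90250.00
Σ | 27401.66 |  |  | 1720841.24 | 2838465.27
x_c = 1720841.24 / 27401.66 = 62.80 mm
y_c = 2838465.27 / 27401.66 = 103.59 mm

x_c = 62.80 mm, y_c = 103.59 mm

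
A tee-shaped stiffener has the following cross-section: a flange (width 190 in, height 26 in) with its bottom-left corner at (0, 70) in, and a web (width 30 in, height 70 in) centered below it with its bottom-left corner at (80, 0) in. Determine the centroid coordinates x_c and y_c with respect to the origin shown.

web: A = 30 × 70 = 2100.00, centroid at (95.00, 35.00).
flange: A = 190 × 26 = 4940.00, centroid at (95.00, 83.00).
ΣA = 7040.00 in², ΣAx_c = 668800.00 in³, ΣAy_c = 483520.00 in³.
x_c = 668800.00/7040.00 = 95.00 in; y_c = 483520.00/7040.00 = 68.68 in.

x_c = 95.00 in, y_c = 68.68 in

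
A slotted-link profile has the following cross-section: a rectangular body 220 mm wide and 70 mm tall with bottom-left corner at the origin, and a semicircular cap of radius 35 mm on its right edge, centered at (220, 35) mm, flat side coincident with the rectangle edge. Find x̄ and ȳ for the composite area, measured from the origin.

Part | A | x̄ᵢ | ȳᵢ | A·x̄ᵢ | A·ȳᵢ
rectangular body | 15400.00 | 110.00 | 35.00 | 1694000.00 | 539000.00
semicircular end | 1924.23 | 234.85 | 35.00 | 451912.94 | 67347.89
Σ | 17324.23 |  |  | 2145912.94 | 606347.89
x̄ = 2145912.94 / 17324.23 = 123.87 mm
ȳ = 606347.89 / 17324.23 = 35.00 mm

x̄ = 123.87 mm, ȳ = 35.00 mm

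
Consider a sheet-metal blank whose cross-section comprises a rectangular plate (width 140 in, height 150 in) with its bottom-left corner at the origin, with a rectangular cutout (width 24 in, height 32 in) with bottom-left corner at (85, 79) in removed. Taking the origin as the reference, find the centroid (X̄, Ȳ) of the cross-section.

X̄ = 68.98 in, Ȳ = 74.24 in

plate: A = 140 × 150 = 21000.00, centroid at (70.00, 75.00).
hole: A = −(24 × 32) = -768.00, centroid at (97.00, 95.00).
ΣA = 20232.00 in², ΣAX̄ = 1395504.00 in³, ΣAȲ = 1502040.00 in³.
X̄ = 1395504.00/20232.00 = 68.98 in; Ȳ = 1502040.00/20232.00 = 74.24 in.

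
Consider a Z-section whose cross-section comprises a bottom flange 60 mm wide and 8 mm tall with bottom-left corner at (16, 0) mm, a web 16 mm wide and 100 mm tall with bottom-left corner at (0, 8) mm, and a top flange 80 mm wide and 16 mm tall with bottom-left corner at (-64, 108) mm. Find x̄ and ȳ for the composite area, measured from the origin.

bottom flange: A = 60 × 8 = 480.00, centroid at (46.00, 4.00).
web: A = 16 × 100 = 1600.00, centroid at (8.00, 58.00).
top flange: A = 80 × 16 = 1280.00, centroid at (-24.00, 116.00).
ΣA = 3360.00 mm²
ΣAx̄ = (480.00)(46.00) + (1600.00)(8.00) + (1280.00)(-24.00) = 4160.00 mm³
ΣAȳ = (480.00)(4.00) + (1600.00)(58.00) + (1280.00)(116.00) = 243200.00 mm³
x̄ = 4160.00 / 3360.00 = 1.24 mm
ȳ = 243200.00 / 3360.00 = 72.38 mm

x̄ = 1.24 mm, ȳ = 72.38 mm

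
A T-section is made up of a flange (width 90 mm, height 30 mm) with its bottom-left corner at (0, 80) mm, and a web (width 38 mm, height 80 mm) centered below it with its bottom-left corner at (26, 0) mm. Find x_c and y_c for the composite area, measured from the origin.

x_c = 45.00 mm, y_c = 65.87 mm

Part | A | x̄ᵢ | ȳᵢ | A·x̄ᵢ | A·ȳᵢ
web | 3040.00 | 45.00 | 40.00 | 136800.00 | 121600.00
flange | 2700.00 | 45.00 | 95.00 | 121500.00 | 256500.00
Σ | 5740.00 |  |  | 258300.00 | 378100.00
x_c = 258300.00 / 5740.00 = 45.00 mm
y_c = 378100.00 / 5740.00 = 65.87 mm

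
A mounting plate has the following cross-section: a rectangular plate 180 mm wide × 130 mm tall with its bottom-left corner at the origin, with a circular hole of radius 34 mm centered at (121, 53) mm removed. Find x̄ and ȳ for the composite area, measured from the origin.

x̄ = 84.30 mm, ȳ = 67.20 mm

plate: A = 180 × 130 = 23400.00, centroid at (90.00, 65.00).
hole: A = −π·34² = -3631.68, centroid at (121.00, 53.00).
ΣA = 19768.32 mm², ΣAx̄ = 1666566.59 mm³, ΣAȳ = 1328520.90 mm³.
x̄ = 1666566.59/19768.32 = 84.30 mm; ȳ = 1328520.90/19768.32 = 67.20 mm.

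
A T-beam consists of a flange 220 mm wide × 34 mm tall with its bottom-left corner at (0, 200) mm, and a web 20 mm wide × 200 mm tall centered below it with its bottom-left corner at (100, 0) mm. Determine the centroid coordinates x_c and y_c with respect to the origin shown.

x_c = 110.00 mm, y_c = 176.23 mm

Part | A | x̄ᵢ | ȳᵢ | A·x̄ᵢ | A·ȳᵢ
web | 4000.00 | 110.00 | 100.00 | 440000.00 | 400000.00
flange | 7480.00 | 110.00 | 217.00 | 822800.00 | 1623160.00
Σ | 11480.00 |  |  | 1262800.00 | 2023160.00
x_c = 1262800.00 / 11480.00 = 110.00 mm
y_c = 2023160.00 / 11480.00 = 176.23 mm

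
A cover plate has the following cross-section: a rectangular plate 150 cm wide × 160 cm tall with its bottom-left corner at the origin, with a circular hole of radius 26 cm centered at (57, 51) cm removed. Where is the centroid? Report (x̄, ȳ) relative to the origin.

plate: A = 150 × 160 = 24000.00, centroid at (75.00, 80.00).
hole: A = −π·26² = -2123.72, centroid at (57.00, 51.00).
ΣA = 21876.28 cm², ΣAx̄ = 1678948.15 cm³, ΣAȳ = 1811690.45 cm³.
x̄ = 1678948.15/21876.28 = 76.75 cm; ȳ = 1811690.45/21876.28 = 82.82 cm.

x̄ = 76.75 cm, ȳ = 82.82 cm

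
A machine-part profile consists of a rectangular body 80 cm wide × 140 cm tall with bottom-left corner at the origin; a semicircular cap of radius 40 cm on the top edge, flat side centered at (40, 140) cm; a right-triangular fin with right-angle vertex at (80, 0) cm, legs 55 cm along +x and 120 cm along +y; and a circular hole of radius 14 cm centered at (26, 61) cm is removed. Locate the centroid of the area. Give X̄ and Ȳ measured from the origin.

rectangular body: A = 80 × 140 = 11200.00, centroid at (40.00, 70.00).
semicircular top: A = ½π·40² = 2513.27, centroid at (40.00, 156.98).
triangular fin: A = ½·55·120 = 3300.00, centroid at (98.33, 40.00).
hole: A = −π·14² = -615.75, centroid at (26.00, 61.00).
ΣA = 16397.52 cm², ΣAX̄ = 857021.41 cm³, ΣAȲ = 1272964.16 cm³.
X̄ = 857021.41/16397.52 = 52.27 cm; Ȳ = 1272964.16/16397.52 = 77.63 cm.

X̄ = 52.27 cm, Ȳ = 77.63 cm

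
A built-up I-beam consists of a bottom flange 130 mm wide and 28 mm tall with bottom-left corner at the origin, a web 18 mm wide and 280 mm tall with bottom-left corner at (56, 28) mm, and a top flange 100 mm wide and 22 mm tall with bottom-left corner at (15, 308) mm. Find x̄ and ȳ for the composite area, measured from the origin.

bottom flange: A = 130 × 28 = 3640.00, centroid at (65.00, 14.00).
web: A = 18 × 280 = 5040.00, centroid at (65.00, 168.00).
top flange: A = 100 × 22 = 2200.00, centroid at (65.00, 319.00).
ΣA = 10880.00 mm²
ΣAx̄ = (3640.00)(65.00) + (5040.00)(65.00) + (2200.00)(65.00) = 707200.00 mm³
ΣAȳ = (3640.00)(14.00) + (5040.00)(168.00) + (2200.00)(319.00) = 1599480.00 mm³
x̄ = 707200.00 / 10880.00 = 65.00 mm
ȳ = 1599480.00 / 10880.00 = 147.01 mm

x̄ = 65.00 mm, ȳ = 147.01 mm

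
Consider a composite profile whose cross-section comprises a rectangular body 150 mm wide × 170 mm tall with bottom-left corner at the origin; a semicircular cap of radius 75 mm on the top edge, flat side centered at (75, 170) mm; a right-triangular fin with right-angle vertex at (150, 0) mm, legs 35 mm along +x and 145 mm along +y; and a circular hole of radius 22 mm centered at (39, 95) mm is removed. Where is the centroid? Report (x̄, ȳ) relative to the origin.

x̄ = 82.77 mm, ȳ = 111.14 mm

rectangular body: A = 150 × 170 = 25500.00, centroid at (75.00, 85.00).
semicircular top: A = ½π·75² = 8835.73, centroid at (75.00, 201.83).
triangular fin: A = ½·35·145 = 2537.50, centroid at (161.67, 48.33).
hole: A = −π·22² = -1520.53, centroid at (39.00, 95.00).
ΣA = 35352.70 mm²
ΣAx̄ = (25500.00)(75.00) + (8835.73)(75.00) + (2537.50)(161.67) + (-1520.53)(39.00) = 2926108.16 mm³
ΣAȳ = (25500.00)(85.00) + (8835.73)(201.83) + (2537.50)(48.33) + (-1520.53)(95.00) = 3929019.39 mm³
x̄ = 2926108.16 / 35352.70 = 82.77 mm
ȳ = 3929019.39 / 35352.70 = 111.14 mm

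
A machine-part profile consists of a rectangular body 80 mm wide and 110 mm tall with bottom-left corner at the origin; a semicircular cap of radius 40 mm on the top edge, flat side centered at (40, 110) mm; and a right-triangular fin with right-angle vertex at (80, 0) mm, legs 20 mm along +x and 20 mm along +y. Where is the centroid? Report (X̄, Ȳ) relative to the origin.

rectangular body: A = 80 × 110 = 8800.00, centroid at (40.00, 55.00).
semicircular top: A = ½π·40² = 2513.27, centroid at (40.00, 126.98).
triangular fin: A = ½·20·20 = 200.00, centroid at (86.67, 6.67).
ΣA = 11513.27 mm², ΣAX̄ = 469864.30 mm³, ΣAȲ = 804460.15 mm³.
X̄ = 469864.30/11513.27 = 40.81 mm; Ȳ = 804460.15/11513.27 = 69.87 mm.

X̄ = 40.81 mm, Ȳ = 69.87 mm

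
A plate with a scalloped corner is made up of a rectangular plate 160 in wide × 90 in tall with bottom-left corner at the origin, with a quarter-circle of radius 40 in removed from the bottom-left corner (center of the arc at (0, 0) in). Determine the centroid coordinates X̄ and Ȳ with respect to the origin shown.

X̄ = 86.03 in, Ȳ = 47.68 in

Part | A | x̄ᵢ | ȳᵢ | A·x̄ᵢ | A·ȳᵢ
plate | 14400.00 | 80.00 | 45.00 | 1152000.00 | 648000.00
removed quarter-circle | -1256.64 | 16.98 | 16.98 | -21333.33 | -21333.33
Σ | 13143.36 |  |  | 1130666.67 | 626666.67
X̄ = 1130666.67 / 13143.36 = 86.03 in
Ȳ = 626666.67 / 13143.36 = 47.68 in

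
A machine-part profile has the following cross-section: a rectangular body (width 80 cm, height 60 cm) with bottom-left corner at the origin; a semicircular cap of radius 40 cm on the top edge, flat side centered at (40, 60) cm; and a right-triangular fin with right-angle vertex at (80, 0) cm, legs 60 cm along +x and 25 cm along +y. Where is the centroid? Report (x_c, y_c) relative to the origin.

x_c = 45.58 cm, y_c = 42.63 cm

Part | A | x̄ᵢ | ȳᵢ | A·x̄ᵢ | A·ȳᵢ
rectangular body | 4800.00 | 40.00 | 30.00 | 192000.00 | 144000.00
semicircular top | 2513.27 | 40.00 | 76.98 | 100530.96 | 193463.11
triangular fin | 750.00 | 100.00 | 8.33 | 75000.00 | 6250.00
Σ | 8063.27 |  |  | 367530.96 | 343713.11
x_c = 367530.96 / 8063.27 = 45.58 cm
y_c = 343713.11 / 8063.27 = 42.63 cm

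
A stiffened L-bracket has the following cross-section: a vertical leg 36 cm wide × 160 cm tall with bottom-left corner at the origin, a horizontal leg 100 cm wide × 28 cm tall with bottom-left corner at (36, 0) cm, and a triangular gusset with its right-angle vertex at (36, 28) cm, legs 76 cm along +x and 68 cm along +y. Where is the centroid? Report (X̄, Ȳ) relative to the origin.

vertical leg: A = 36 × 160 = 5760.00, centroid at (18.00, 80.00).
horizontal leg: A = 100 × 28 = 2800.00, centroid at (86.00, 14.00).
gusset: A = ½·76·68 = 2584.00, centroid at (61.33, 50.67).
ΣA = 11144.00 cm², ΣAX̄ = 502965.33 cm³, ΣAȲ = 630922.67 cm³.
X̄ = 502965.33/11144.00 = 45.13 cm; Ȳ = 630922.67/11144.00 = 56.62 cm.

X̄ = 45.13 cm, Ȳ = 56.62 cm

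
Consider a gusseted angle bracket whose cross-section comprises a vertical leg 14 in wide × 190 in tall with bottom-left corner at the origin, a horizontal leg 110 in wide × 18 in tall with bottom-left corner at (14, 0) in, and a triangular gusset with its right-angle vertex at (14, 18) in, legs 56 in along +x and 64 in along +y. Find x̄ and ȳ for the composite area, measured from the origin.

x̄ = 33.24 in, ȳ = 53.02 in

Part | A | x̄ᵢ | ȳᵢ | A·x̄ᵢ | A·ȳᵢ
vertical leg | 2660.00 | 7.00 | 95.00 | 18620.00 | 252700.00
horizontal leg | 1980.00 | 69.00 | 9.00 | 136620.00 | 17820.00
gusset | 1792.00 | 32.67 | 39.33 | 58538.67 | 70485.33
Σ | 6432.00 |  |  | 213778.67 | 341005.33
x̄ = 213778.67 / 6432.00 = 33.24 in
ȳ = 341005.33 / 6432.00 = 53.02 in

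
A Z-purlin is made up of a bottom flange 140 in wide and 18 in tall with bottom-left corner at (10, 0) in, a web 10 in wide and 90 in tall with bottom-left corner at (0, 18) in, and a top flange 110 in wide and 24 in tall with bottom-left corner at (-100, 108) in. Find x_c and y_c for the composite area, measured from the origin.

x_c = 14.41 in, y_c = 65.38 in

Part | A | x̄ᵢ | ȳᵢ | A·x̄ᵢ | A·ȳᵢ
bottom flange | 2520.00 | 80.00 | 9.00 | 201600.00 | 22680.00
web | 900.00 | 5.00 | 63.00 | 4500.00 | 56700.00
top flange | 2640.00 | -45.00 | 120.00 | -118800.00 | 316800.00
Σ | 6060.00 |  |  | 87300.00 | 396180.00
x_c = 87300.00 / 6060.00 = 14.41 in
y_c = 396180.00 / 6060.00 = 65.38 in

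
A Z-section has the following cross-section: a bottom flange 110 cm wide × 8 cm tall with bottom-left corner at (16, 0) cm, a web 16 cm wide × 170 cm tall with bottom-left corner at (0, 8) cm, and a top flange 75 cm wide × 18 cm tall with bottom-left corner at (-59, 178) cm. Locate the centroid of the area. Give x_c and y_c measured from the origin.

bottom flange: A = 110 × 8 = 880.00, centroid at (71.00, 4.00).
web: A = 16 × 170 = 2720.00, centroid at (8.00, 93.00).
top flange: A = 75 × 18 = 1350.00, centroid at (-21.50, 187.00).
ΣA = 4950.00 cm², ΣAx_c = 55215.00 cm³, ΣAy_c = 508930.00 cm³.
x_c = 55215.00/4950.00 = 11.15 cm; y_c = 508930.00/4950.00 = 102.81 cm.

x_c = 11.15 cm, y_c = 102.81 cm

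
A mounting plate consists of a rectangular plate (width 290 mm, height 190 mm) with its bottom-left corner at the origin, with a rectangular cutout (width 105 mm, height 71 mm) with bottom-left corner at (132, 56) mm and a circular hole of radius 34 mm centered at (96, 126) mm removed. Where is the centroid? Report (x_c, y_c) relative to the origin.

x_c = 142.35 mm, y_c = 93.03 mm

plate: A = 290 × 190 = 55100.00, centroid at (145.00, 95.00).
hole 1: A = −(105 × 71) = -7455.00, centroid at (184.50, 91.50).
hole 2: A = −π·34² = -3631.68, centroid at (96.00, 126.00).
ΣA = 44013.32 mm²
ΣAx_c = (55100.00)(145.00) + (-7455.00)(184.50) + (-3631.68)(96.00) = 6265411.11 mm³
ΣAy_c = (55100.00)(95.00) + (-7455.00)(91.50) + (-3631.68)(126.00) = 4094775.68 mm³
x_c = 6265411.11 / 44013.32 = 142.35 mm
y_c = 4094775.68 / 44013.32 = 93.03 mm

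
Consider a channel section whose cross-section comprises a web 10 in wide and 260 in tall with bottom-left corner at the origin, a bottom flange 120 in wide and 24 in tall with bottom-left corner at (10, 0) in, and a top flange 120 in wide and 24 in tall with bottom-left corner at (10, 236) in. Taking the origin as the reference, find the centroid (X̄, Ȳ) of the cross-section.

X̄ = 49.78 in, Ȳ = 130.00 in

web: A = 10 × 260 = 2600.00, centroid at (5.00, 130.00).
bottom flange: A = 120 × 24 = 2880.00, centroid at (70.00, 12.00).
top flange: A = 120 × 24 = 2880.00, centroid at (70.00, 248.00).
ΣA = 8360.00 in², ΣAX̄ = 416200.00 in³, ΣAȲ = 1086800.00 in³.
X̄ = 416200.00/8360.00 = 49.78 in; Ȳ = 1086800.00/8360.00 = 130.00 in.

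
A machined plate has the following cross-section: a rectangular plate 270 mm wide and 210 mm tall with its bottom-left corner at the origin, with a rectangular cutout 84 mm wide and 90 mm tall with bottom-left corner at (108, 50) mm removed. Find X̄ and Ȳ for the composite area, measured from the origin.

X̄ = 132.69 mm, Ȳ = 106.54 mm

Part | A | x̄ᵢ | ȳᵢ | A·x̄ᵢ | A·ȳᵢ
plate | 56700.00 | 135.00 | 105.00 | 7654500.00 | 5953500.00
hole | -7560.00 | 150.00 | 95.00 | -1134000.00 | -718200.00
Σ | 49140.00 |  |  | 6520500.00 | 5235300.00
X̄ = 6520500.00 / 49140.00 = 132.69 mm
Ȳ = 5235300.00 / 49140.00 = 106.54 mm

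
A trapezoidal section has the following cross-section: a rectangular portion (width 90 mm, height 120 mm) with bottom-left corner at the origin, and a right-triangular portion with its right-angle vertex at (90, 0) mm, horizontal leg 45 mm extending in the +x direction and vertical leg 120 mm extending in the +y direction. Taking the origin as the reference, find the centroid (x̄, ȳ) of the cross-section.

x̄ = 57.00 mm, ȳ = 56.00 mm

rectangular portion: A = 90 × 120 = 10800.00, centroid at (45.00, 60.00).
triangular portion: A = ½·45·120 = 2700.00, centroid at (105.00, 40.00).
ΣA = 13500.00 mm², ΣAx̄ = 769500.00 mm³, ΣAȳ = 756000.00 mm³.
x̄ = 769500.00/13500.00 = 57.00 mm; ȳ = 756000.00/13500.00 = 56.00 mm.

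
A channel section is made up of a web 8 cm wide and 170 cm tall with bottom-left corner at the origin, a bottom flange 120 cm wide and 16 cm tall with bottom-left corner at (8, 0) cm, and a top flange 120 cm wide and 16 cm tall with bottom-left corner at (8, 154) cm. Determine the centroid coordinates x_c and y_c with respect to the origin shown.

x_c = 51.26 cm, y_c = 85.00 cm

web: A = 8 × 170 = 1360.00, centroid at (4.00, 85.00).
bottom flange: A = 120 × 16 = 1920.00, centroid at (68.00, 8.00).
top flange: A = 120 × 16 = 1920.00, centroid at (68.00, 162.00).
ΣA = 5200.00 cm²
ΣAx_c = (1360.00)(4.00) + (1920.00)(68.00) + (1920.00)(68.00) = 266560.00 cm³
ΣAy_c = (1360.00)(85.00) + (1920.00)(8.00) + (1920.00)(162.00) = 442000.00 cm³
x_c = 266560.00 / 5200.00 = 51.26 cm
y_c = 442000.00 / 5200.00 = 85.00 cm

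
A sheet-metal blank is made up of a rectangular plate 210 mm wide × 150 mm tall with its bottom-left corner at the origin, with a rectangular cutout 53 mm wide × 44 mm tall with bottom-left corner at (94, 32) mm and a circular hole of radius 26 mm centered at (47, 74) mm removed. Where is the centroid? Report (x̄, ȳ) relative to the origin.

x̄ = 108.22 mm, ȳ = 76.89 mm

plate: A = 210 × 150 = 31500.00, centroid at (105.00, 75.00).
hole 1: A = −(53 × 44) = -2332.00, centroid at (120.50, 54.00).
hole 2: A = −π·26² = -2123.72, centroid at (47.00, 74.00).
ΣA = 27044.28 mm²
ΣAx̄ = (31500.00)(105.00) + (-2332.00)(120.50) + (-2123.72)(47.00) = 2926679.32 mm³
ΣAȳ = (31500.00)(75.00) + (-2332.00)(54.00) + (-2123.72)(74.00) = 2079416.97 mm³
x̄ = 2926679.32 / 27044.28 = 108.22 mm
ȳ = 2079416.97 / 27044.28 = 76.89 mm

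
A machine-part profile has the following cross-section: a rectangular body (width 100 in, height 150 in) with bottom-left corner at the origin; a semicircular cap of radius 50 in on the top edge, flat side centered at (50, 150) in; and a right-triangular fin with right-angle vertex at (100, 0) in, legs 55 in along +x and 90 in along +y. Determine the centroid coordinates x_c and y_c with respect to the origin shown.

Part | A | x̄ᵢ | ȳᵢ | A·x̄ᵢ | A·ȳᵢ
rectangular body | 15000.00 | 50.00 | 75.00 | 750000.00 | 1125000.00
semicircular top | 3926.99 | 50.00 | 171.22 | 196349.54 | 672381.96
triangular fin | 2475.00 | 118.33 | 30.00 | 292875.00 | 74250.00
Σ | 21401.99 |  |  | 1239224.54 | 1871631.96
x_c = 1239224.54 / 21401.99 = 57.90 in
y_c = 1871631.96 / 21401.99 = 87.45 in

x_c = 57.90 in, y_c = 87.45 in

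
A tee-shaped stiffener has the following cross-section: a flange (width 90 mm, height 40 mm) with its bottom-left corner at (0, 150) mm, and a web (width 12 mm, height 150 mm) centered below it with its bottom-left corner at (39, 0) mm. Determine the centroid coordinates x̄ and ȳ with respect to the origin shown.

x̄ = 45.00 mm, ȳ = 138.33 mm

web: A = 12 × 150 = 1800.00, centroid at (45.00, 75.00).
flange: A = 90 × 40 = 3600.00, centroid at (45.00, 170.00).
ΣA = 5400.00 mm²
ΣAx̄ = (1800.00)(45.00) + (3600.00)(45.00) = 243000.00 mm³
ΣAȳ = (1800.00)(75.00) + (3600.00)(170.00) = 747000.00 mm³
x̄ = 243000.00 / 5400.00 = 45.00 mm
ȳ = 747000.00 / 5400.00 = 138.33 mm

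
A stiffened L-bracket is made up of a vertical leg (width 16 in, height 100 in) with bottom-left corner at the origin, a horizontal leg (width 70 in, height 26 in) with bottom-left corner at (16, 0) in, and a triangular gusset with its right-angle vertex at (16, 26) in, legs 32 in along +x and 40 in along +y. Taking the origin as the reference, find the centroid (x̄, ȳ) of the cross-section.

Part | A | x̄ᵢ | ȳᵢ | A·x̄ᵢ | A·ȳᵢ
vertical leg | 1600.00 | 8.00 | 50.00 | 12800.00 | 80000.00
horizontal leg | 1820.00 | 51.00 | 13.00 | 92820.00 | 23660.00
gusset | 640.00 | 26.67 | 39.33 | 17066.67 | 25173.33
Σ | 4060.00 |  |  | 122686.67 | 128833.33
x̄ = 122686.67 / 4060.00 = 30.22 in
ȳ = 128833.33 / 4060.00 = 31.73 in

x̄ = 30.22 in, ȳ = 31.73 in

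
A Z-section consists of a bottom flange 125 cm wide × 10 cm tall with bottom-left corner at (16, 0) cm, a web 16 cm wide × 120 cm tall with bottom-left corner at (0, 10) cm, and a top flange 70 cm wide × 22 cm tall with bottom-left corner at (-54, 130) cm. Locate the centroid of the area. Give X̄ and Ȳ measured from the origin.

X̄ = 17.88 cm, Ȳ = 75.96 cm

bottom flange: A = 125 × 10 = 1250.00, centroid at (78.50, 5.00).
web: A = 16 × 120 = 1920.00, centroid at (8.00, 70.00).
top flange: A = 70 × 22 = 1540.00, centroid at (-19.00, 141.00).
ΣA = 4710.00 cm²
ΣAX̄ = (1250.00)(78.50) + (1920.00)(8.00) + (1540.00)(-19.00) = 84225.00 cm³
ΣAȲ = (1250.00)(5.00) + (1920.00)(70.00) + (1540.00)(141.00) = 357790.00 cm³
X̄ = 84225.00 / 4710.00 = 17.88 cm
Ȳ = 357790.00 / 4710.00 = 75.96 cm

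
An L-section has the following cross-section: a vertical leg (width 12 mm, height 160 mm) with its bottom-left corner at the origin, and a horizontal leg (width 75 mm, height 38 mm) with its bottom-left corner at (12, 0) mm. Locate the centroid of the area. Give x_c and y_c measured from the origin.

x_c = 31.99 mm, y_c = 43.55 mm

vertical leg: A = 12 × 160 = 1920.00, centroid at (6.00, 80.00).
horizontal leg: A = 75 × 38 = 2850.00, centroid at (49.50, 19.00).
ΣA = 4770.00 mm²
ΣAx_c = (1920.00)(6.00) + (2850.00)(49.50) = 152595.00 mm³
ΣAy_c = (1920.00)(80.00) + (2850.00)(19.00) = 207750.00 mm³
x_c = 152595.00 / 4770.00 = 31.99 mm
y_c = 207750.00 / 4770.00 = 43.55 mm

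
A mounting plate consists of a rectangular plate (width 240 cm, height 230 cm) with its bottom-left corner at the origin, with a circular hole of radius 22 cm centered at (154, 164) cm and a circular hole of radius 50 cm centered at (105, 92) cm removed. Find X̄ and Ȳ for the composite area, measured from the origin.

plate: A = 240 × 230 = 55200.00, centroid at (120.00, 115.00).
hole 1: A = −π·22² = -1520.53, centroid at (154.00, 164.00).
hole 2: A = −π·50² = -7853.98, centroid at (105.00, 92.00).
ΣA = 45825.49 cm²
ΣAX̄ = (55200.00)(120.00) + (-1520.53)(154.00) + (-7853.98)(105.00) = 5565170.18 cm³
ΣAȲ = (55200.00)(115.00) + (-1520.53)(164.00) + (-7853.98)(92.00) = 5376066.63 cm³
X̄ = 5565170.18 / 45825.49 = 121.44 cm
Ȳ = 5376066.63 / 45825.49 = 117.32 cm

X̄ = 121.44 cm, Ȳ = 117.32 cm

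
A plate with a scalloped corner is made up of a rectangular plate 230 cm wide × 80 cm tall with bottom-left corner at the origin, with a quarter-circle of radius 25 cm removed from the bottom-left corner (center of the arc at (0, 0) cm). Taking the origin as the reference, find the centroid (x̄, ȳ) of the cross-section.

plate: A = 230 × 80 = 18400.00, centroid at (115.00, 40.00).
removed quarter-circle: A = −¼π·25² = -490.87, centroid at (10.61, 10.61).
ΣA = 17909.13 cm², ΣAx̄ = 2110791.67 cm³, ΣAȳ = 730791.67 cm³.
x̄ = 2110791.67/17909.13 = 117.86 cm; ȳ = 730791.67/17909.13 = 40.81 cm.

x̄ = 117.86 cm, ȳ = 40.81 cm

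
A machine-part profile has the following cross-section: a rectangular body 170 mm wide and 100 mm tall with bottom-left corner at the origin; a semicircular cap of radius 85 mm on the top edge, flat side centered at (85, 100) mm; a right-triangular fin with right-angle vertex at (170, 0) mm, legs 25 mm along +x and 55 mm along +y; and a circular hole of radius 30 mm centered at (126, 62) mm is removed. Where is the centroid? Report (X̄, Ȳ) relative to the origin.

rectangular body: A = 170 × 100 = 17000.00, centroid at (85.00, 50.00).
semicircular top: A = ½π·85² = 11349.00, centroid at (85.00, 136.08).
triangular fin: A = ½·25·55 = 687.50, centroid at (178.33, 18.33).
hole: A = −π·30² = -2827.43, centroid at (126.00, 62.00).
ΣA = 26209.07 mm², ΣAX̄ = 2176012.85 mm³, ΣAȲ = 2231620.31 mm³.
X̄ = 2176012.85/26209.07 = 83.03 mm; Ȳ = 2231620.31/26209.07 = 85.15 mm.

X̄ = 83.03 mm, Ȳ = 85.15 mm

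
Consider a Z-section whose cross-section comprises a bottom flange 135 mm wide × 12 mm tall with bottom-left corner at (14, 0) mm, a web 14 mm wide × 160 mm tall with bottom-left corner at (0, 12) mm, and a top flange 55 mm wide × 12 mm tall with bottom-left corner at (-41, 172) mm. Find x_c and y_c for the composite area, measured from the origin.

bottom flange: A = 135 × 12 = 1620.00, centroid at (81.50, 6.00).
web: A = 14 × 160 = 2240.00, centroid at (7.00, 92.00).
top flange: A = 55 × 12 = 660.00, centroid at (-13.50, 178.00).
ΣA = 4520.00 mm², ΣAx_c = 138800.00 mm³, ΣAy_c = 333280.00 mm³.
x_c = 138800.00/4520.00 = 30.71 mm; y_c = 333280.00/4520.00 = 73.73 mm.

x_c = 30.71 mm, y_c = 73.73 mm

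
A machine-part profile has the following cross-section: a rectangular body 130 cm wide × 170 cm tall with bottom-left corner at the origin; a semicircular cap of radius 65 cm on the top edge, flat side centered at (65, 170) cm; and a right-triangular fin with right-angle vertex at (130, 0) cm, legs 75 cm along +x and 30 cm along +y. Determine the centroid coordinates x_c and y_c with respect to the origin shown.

rectangular body: A = 130 × 170 = 22100.00, centroid at (65.00, 85.00).
semicircular top: A = ½π·65² = 6636.61, centroid at (65.00, 197.59).
triangular fin: A = ½·75·30 = 1125.00, centroid at (155.00, 10.00).
ΣA = 29861.61 cm², ΣAx_c = 2042254.94 cm³, ΣAy_c = 3201057.80 cm³.
x_c = 2042254.94/29861.61 = 68.39 cm; y_c = 3201057.80/29861.61 = 107.20 cm.

x_c = 68.39 cm, y_c = 107.20 cm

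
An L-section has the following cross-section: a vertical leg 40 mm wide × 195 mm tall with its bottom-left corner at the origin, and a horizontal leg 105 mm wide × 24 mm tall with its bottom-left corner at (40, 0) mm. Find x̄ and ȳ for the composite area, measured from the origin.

x̄ = 37.70 mm, ȳ = 76.62 mm

Part | A | x̄ᵢ | ȳᵢ | A·x̄ᵢ | A·ȳᵢ
vertical leg | 7800.00 | 20.00 | 97.50 | 156000.00 | 760500.00
horizontal leg | 2520.00 | 92.50 | 12.00 | 233100.00 | 30240.00
Σ | 10320.00 |  |  | 389100.00 | 790740.00
x̄ = 389100.00 / 10320.00 = 37.70 mm
ȳ = 790740.00 / 10320.00 = 76.62 mm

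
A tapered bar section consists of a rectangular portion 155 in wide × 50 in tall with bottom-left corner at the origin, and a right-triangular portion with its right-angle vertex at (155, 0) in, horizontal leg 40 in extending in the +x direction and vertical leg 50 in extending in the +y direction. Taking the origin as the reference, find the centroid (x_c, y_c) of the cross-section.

x_c = 87.88 in, y_c = 24.05 in

rectangular portion: A = 155 × 50 = 7750.00, centroid at (77.50, 25.00).
triangular portion: A = ½·40·50 = 1000.00, centroid at (168.33, 16.67).
ΣA = 8750.00 in², ΣAx_c = 768958.33 in³, ΣAy_c = 210416.67 in³.
x_c = 768958.33/8750.00 = 87.88 in; y_c = 210416.67/8750.00 = 24.05 in.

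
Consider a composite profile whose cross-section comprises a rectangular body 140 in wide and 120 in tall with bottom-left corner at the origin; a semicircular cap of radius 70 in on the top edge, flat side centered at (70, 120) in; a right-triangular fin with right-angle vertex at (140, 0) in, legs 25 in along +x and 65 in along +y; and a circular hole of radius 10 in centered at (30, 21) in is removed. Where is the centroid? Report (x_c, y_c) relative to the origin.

x_c = 73.05 in, y_c = 86.87 in

rectangular body: A = 140 × 120 = 16800.00, centroid at (70.00, 60.00).
semicircular top: A = ½π·70² = 7696.90, centroid at (70.00, 149.71).
triangular fin: A = ½·25·65 = 812.50, centroid at (148.33, 21.67).
hole: A = −π·10² = -314.16, centroid at (30.00, 21.00).
ΣA = 24995.24 in², ΣAx_c = 1825879.20 in³, ΣAy_c = 2171301.73 in³.
x_c = 1825879.20/24995.24 = 73.05 in; y_c = 2171301.73/24995.24 = 86.87 in.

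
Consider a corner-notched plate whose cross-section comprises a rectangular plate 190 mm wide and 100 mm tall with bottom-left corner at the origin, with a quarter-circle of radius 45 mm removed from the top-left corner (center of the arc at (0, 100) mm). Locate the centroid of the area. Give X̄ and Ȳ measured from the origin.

plate: A = 190 × 100 = 19000.00, centroid at (95.00, 50.00).
removed quarter-circle: A = −¼π·45² = -1590.43, centroid at (19.10, 80.90).
ΣA = 17409.57 mm², ΣAX̄ = 1774625.00 mm³, ΣAȲ = 821331.87 mm³.
X̄ = 1774625.00/17409.57 = 101.93 mm; Ȳ = 821331.87/17409.57 = 47.18 mm.

X̄ = 101.93 mm, Ȳ = 47.18 mm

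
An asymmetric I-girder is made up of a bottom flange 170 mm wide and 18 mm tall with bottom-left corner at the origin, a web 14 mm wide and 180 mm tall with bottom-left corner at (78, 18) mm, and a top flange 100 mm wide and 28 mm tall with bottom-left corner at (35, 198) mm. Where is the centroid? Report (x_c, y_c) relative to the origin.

x_c = 85.00 mm, y_c = 106.60 mm

bottom flange: A = 170 × 18 = 3060.00, centroid at (85.00, 9.00).
web: A = 14 × 180 = 2520.00, centroid at (85.00, 108.00).
top flange: A = 100 × 28 = 2800.00, centroid at (85.00, 212.00).
ΣA = 8380.00 mm², ΣAx_c = 712300.00 mm³, ΣAy_c = 893300.00 mm³.
x_c = 712300.00/8380.00 = 85.00 mm; y_c = 893300.00/8380.00 = 106.60 mm.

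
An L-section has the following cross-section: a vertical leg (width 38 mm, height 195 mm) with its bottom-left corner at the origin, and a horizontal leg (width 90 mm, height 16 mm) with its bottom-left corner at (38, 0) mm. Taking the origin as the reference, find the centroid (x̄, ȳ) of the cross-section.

vertical leg: A = 38 × 195 = 7410.00, centroid at (19.00, 97.50).
horizontal leg: A = 90 × 16 = 1440.00, centroid at (83.00, 8.00).
ΣA = 8850.00 mm²
ΣAx̄ = (7410.00)(19.00) + (1440.00)(83.00) = 260310.00 mm³
ΣAȳ = (7410.00)(97.50) + (1440.00)(8.00) = 733995.00 mm³
x̄ = 260310.00 / 8850.00 = 29.41 mm
ȳ = 733995.00 / 8850.00 = 82.94 mm

x̄ = 29.41 mm, ȳ = 82.94 mm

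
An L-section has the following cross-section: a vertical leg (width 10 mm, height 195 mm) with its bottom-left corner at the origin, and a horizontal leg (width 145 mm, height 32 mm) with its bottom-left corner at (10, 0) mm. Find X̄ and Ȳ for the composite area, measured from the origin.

vertical leg: A = 10 × 195 = 1950.00, centroid at (5.00, 97.50).
horizontal leg: A = 145 × 32 = 4640.00, centroid at (82.50, 16.00).
ΣA = 6590.00 mm²
ΣAX̄ = (1950.00)(5.00) + (4640.00)(82.50) = 392550.00 mm³
ΣAȲ = (1950.00)(97.50) + (4640.00)(16.00) = 264365.00 mm³
X̄ = 392550.00 / 6590.00 = 59.57 mm
Ȳ = 264365.00 / 6590.00 = 40.12 mm

X̄ = 59.57 mm, Ȳ = 40.12 mm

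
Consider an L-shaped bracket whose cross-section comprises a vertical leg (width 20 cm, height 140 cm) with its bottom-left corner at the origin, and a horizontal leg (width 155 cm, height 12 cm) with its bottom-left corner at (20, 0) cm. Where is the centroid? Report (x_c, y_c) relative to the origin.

vertical leg: A = 20 × 140 = 2800.00, centroid at (10.00, 70.00).
horizontal leg: A = 155 × 12 = 1860.00, centroid at (97.50, 6.00).
ΣA = 4660.00 cm²
ΣAx_c = (2800.00)(10.00) + (1860.00)(97.50) = 209350.00 cm³
ΣAy_c = (2800.00)(70.00) + (1860.00)(6.00) = 207160.00 cm³
x_c = 209350.00 / 4660.00 = 44.92 cm
y_c = 207160.00 / 4660.00 = 44.45 cm

x_c = 44.92 cm, y_c = 44.45 cm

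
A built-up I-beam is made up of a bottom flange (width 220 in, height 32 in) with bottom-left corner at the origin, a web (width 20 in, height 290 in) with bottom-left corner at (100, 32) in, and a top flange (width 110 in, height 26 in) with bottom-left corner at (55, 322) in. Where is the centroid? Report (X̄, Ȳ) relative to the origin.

X̄ = 110.00 in, Ȳ = 133.59 in

bottom flange: A = 220 × 32 = 7040.00, centroid at (110.00, 16.00).
web: A = 20 × 290 = 5800.00, centroid at (110.00, 177.00).
top flange: A = 110 × 26 = 2860.00, centroid at (110.00, 335.00).
ΣA = 15700.00 in²
ΣAX̄ = (7040.00)(110.00) + (5800.00)(110.00) + (2860.00)(110.00) = 1727000.00 in³
ΣAȲ = (7040.00)(16.00) + (5800.00)(177.00) + (2860.00)(335.00) = 2097340.00 in³
X̄ = 1727000.00 / 15700.00 = 110.00 in
Ȳ = 2097340.00 / 15700.00 = 133.59 in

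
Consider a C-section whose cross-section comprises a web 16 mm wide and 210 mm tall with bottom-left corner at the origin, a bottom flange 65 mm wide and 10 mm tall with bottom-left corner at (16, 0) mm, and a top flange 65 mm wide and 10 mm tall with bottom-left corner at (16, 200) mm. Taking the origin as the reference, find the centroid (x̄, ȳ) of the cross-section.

web: A = 16 × 210 = 3360.00, centroid at (8.00, 105.00).
bottom flange: A = 65 × 10 = 650.00, centroid at (48.50, 5.00).
top flange: A = 65 × 10 = 650.00, centroid at (48.50, 205.00).
ΣA = 4660.00 mm²
ΣAx̄ = (3360.00)(8.00) + (650.00)(48.50) + (650.00)(48.50) = 89930.00 mm³
ΣAȳ = (3360.00)(105.00) + (650.00)(5.00) + (650.00)(205.00) = 489300.00 mm³
x̄ = 89930.00 / 4660.00 = 19.30 mm
ȳ = 489300.00 / 4660.00 = 105.00 mm

x̄ = 19.30 mm, ȳ = 105.00 mm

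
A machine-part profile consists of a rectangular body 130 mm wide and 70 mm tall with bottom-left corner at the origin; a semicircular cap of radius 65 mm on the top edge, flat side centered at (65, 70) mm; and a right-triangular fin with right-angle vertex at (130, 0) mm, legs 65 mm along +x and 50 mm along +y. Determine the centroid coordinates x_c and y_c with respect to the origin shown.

Part | A | x̄ᵢ | ȳᵢ | A·x̄ᵢ | A·ȳᵢ
rectangular body | 9100.00 | 65.00 | 35.00 | 591500.00 | 318500.00
semicircular top | 6636.61 | 65.00 | 97.59 | 431379.94 | 647646.35
triangular fin | 1625.00 | 151.67 | 16.67 | 246458.33 | 27083.33
Σ | 17361.61 |  |  | 1269338.27 | 993229.68
x_c = 1269338.27 / 17361.61 = 73.11 mm
y_c = 993229.68 / 17361.61 = 57.21 mm

x_c = 73.11 mm, y_c = 57.21 mm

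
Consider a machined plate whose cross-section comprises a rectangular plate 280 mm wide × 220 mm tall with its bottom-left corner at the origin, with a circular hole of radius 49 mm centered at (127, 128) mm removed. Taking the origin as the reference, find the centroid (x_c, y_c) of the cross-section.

plate: A = 280 × 220 = 61600.00, centroid at (140.00, 110.00).
hole: A = −π·49² = -7542.96, centroid at (127.00, 128.00).
ΣA = 54057.04 mm²
ΣAx_c = (61600.00)(140.00) + (-7542.96)(127.00) = 7666043.58 mm³
ΣAy_c = (61600.00)(110.00) + (-7542.96)(128.00) = 5810500.61 mm³
x_c = 7666043.58 / 54057.04 = 141.81 mm
y_c = 5810500.61 / 54057.04 = 107.49 mm

x_c = 141.81 mm, y_c = 107.49 mm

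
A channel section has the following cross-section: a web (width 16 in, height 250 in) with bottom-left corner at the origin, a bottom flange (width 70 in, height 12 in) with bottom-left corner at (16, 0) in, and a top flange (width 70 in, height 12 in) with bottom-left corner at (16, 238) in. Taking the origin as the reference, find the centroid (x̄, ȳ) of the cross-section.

web: A = 16 × 250 = 4000.00, centroid at (8.00, 125.00).
bottom flange: A = 70 × 12 = 840.00, centroid at (51.00, 6.00).
top flange: A = 70 × 12 = 840.00, centroid at (51.00, 244.00).
ΣA = 5680.00 in²
ΣAx̄ = (4000.00)(8.00) + (840.00)(51.00) + (840.00)(51.00) = 117680.00 in³
ΣAȳ = (4000.00)(125.00) + (840.00)(6.00) + (840.00)(244.00) = 710000.00 in³
x̄ = 117680.00 / 5680.00 = 20.72 in
ȳ = 710000.00 / 5680.00 = 125.00 in

x̄ = 20.72 in, ȳ = 125.00 in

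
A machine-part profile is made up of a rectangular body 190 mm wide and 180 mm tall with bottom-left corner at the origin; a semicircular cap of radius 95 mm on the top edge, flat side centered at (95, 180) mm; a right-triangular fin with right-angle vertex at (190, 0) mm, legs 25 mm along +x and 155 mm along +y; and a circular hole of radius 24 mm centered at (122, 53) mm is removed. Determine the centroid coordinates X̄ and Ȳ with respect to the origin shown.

rectangular body: A = 190 × 180 = 34200.00, centroid at (95.00, 90.00).
semicircular top: A = ½π·95² = 14176.44, centroid at (95.00, 220.32).
triangular fin: A = ½·25·155 = 1937.50, centroid at (198.33, 51.67).
hole: A = −π·24² = -1809.56, centroid at (122.00, 53.00).
ΣA = 48504.38 mm², ΣAX̄ = 4759266.34 mm³, ΣAȲ = 6205539.59 mm³.
X̄ = 4759266.34/48504.38 = 98.12 mm; Ȳ = 6205539.59/48504.38 = 127.94 mm.

X̄ = 98.12 mm, Ȳ = 127.94 mm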